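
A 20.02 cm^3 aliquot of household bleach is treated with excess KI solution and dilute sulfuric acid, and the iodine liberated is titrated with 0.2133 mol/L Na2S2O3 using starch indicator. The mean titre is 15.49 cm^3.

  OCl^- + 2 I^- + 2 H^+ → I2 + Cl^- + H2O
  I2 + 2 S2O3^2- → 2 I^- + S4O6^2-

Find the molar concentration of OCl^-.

n(S2O3^2-) = 0.01549 × 0.2133 = 3.304 × 10^-3 mol
n(I2) = n(S2O3^2-)/2 = 1.652 × 10^-3 mol
n(OCl^-) in the aliquot = 1.652 × 10^-3 mol (1:1 ratio)
[OCl^-] = 1.652 × 10^-3 / 0.02002 = 0.08252 mol/L

0.08252 mol/L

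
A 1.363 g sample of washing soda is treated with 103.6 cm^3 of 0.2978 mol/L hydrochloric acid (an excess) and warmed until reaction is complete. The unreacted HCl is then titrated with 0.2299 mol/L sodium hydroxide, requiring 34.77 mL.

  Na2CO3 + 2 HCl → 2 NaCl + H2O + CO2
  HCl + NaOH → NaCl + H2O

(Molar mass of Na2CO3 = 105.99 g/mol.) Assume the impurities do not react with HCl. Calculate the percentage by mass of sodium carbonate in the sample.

88.88 %

n(HCl) added = 0.1036 × 0.2978 = 0.03085 mol
n(NaOH) used in back-titration = 0.03477 × 0.2299 = 7.994 × 10^-3 mol
n(HCl) left over = 7.994 × 10^-3 mol (1:1 ratio)
n(HCl) consumed by analyte = 0.03085 − 7.994 × 10^-3 = 0.02286 mol
From the 1:2 ratio, n(Na2CO3) = 1/2 × 0.02286 = 0.01143 mol
mass of Na2CO3 = 0.01143 × 105.99 = 1.211 g
% Na2CO3 = 1.211 / 1.363 × 100 = 88.88 %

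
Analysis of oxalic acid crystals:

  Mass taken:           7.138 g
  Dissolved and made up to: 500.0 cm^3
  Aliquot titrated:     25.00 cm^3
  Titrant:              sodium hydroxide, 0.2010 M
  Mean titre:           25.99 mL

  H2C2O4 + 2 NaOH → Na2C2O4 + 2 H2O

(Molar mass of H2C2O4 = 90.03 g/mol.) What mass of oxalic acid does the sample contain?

4.703 g

n(NaOH) per titration = 0.02599 × 0.2010 = 5.224 × 10^-3 mol
From the 1:2 ratio, n(H2C2O4) in each aliquot = 1/2 × 5.224 × 10^-3 = 2.612 × 10^-3 mol
n(H2C2O4) in the whole flask = 2.612 × 10^-3 × 500.0/25.00 = 0.05224 mol
mass of H2C2O4 = 0.05224 × 90.03 = 4.703 g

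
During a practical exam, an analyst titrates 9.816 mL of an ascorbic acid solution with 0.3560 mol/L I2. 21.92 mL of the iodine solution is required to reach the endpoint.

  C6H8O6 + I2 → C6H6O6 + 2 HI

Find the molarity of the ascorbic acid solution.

n(I2) = 0.02192 L × 0.3560 mol/L = 7.804 × 10^-3 mol
n(C6H8O6) = 7.804 × 10^-3 mol (1:1 mole ratio)
[C6H8O6] = 7.804 × 10^-3 mol / 0.009816 L = 0.7950 mol/L

0.7950 mol/L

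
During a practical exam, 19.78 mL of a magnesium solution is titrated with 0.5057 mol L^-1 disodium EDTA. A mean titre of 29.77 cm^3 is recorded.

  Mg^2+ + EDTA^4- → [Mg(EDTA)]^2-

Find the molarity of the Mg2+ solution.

n(EDTA) = 0.02977 L × 0.5057 mol/L = 0.01505 mol
n(Mg2+) = 0.01505 mol (1:1 mole ratio)
[Mg2+] = 0.01505 mol / 0.01978 L = 0.7611 mol/L

0.7611 mol/L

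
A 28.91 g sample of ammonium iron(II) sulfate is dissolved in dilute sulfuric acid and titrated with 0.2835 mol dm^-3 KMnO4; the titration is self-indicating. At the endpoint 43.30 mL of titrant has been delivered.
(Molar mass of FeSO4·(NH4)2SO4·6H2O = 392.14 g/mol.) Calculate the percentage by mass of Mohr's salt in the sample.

MnO4^- + 5 Fe^2+ + 8 H^+ → Mn^2+ + 5 Fe^3+ + 4 H2O
n(KMnO4) = 0.04330 L × 0.2835 mol/L = 0.01228 mol
From the 5:1 ratio, n(FeSO4·(NH4)2SO4·6H2O) = 5/1 × 0.01228 = 0.06138 mol
mass of FeSO4·(NH4)2SO4·6H2O = 0.06138 × 392.14 g/mol = 24.07 g
% FeSO4·(NH4)2SO4·6H2O = 24.07 / 28.91 × 100 = 83.25 %

83.25 %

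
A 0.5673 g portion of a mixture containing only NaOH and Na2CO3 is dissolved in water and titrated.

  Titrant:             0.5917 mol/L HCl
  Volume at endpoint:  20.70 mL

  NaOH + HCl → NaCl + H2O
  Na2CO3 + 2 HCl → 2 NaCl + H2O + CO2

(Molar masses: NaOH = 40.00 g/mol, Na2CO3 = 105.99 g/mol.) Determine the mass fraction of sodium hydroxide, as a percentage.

n(HCl) = 0.02070 × 0.5917 = 0.01225 mol
Let x = n(NaOH), y = n(Na2CO3).
Titrant: 1x + 2y = 0.01225;  mass: 40.00x + 105.99y = 0.5673
Solving, x = 6.294 × 10^-3 mol, y = 2.977 × 10^-3 mol
mass of NaOH = 6.294 × 10^-3 × 40.00 = 0.2518 g
% NaOH = 0.2518 / 0.5673 × 100 = 44.38 %

44.38 %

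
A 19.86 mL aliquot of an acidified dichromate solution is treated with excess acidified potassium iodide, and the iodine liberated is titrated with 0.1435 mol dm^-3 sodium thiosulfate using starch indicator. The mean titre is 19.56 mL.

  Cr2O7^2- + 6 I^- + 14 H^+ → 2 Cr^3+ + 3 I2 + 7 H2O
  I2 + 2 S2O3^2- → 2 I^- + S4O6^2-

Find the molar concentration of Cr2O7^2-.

0.02356 mol/L

n(S2O3^2-) = 0.01956 × 0.1435 = 2.807 × 10^-3 mol
n(I2) = n(S2O3^2-)/2 = 1.403 × 10^-3 mol
From the 1:3 ratio, n(Cr2O7^2-) in the aliquot = 1/3 × 1.403 × 10^-3 = 4.678 × 10^-4 mol
[Cr2O7^2-] = 4.678 × 10^-4 / 0.01986 = 0.02356 mol/L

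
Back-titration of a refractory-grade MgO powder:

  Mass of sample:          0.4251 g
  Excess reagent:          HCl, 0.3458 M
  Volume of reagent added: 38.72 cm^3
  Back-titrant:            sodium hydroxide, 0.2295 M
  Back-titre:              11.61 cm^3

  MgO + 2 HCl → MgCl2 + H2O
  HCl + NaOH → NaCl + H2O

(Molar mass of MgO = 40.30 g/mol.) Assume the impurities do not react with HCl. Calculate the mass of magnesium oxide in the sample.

0.2161 g

n(HCl) added = 0.03872 × 0.3458 = 0.01339 mol
n(NaOH) used in back-titration = 0.01161 × 0.2295 = 2.664 × 10^-3 mol
n(HCl) left over = 2.664 × 10^-3 mol (1:1 ratio)
n(HCl) consumed by analyte = 0.01339 − 2.664 × 10^-3 = 0.01072 mol
From the 1:2 ratio, n(MgO) = 1/2 × 0.01072 = 5.362 × 10^-3 mol
mass of MgO = 5.362 × 10^-3 × 40.30 = 0.2161 g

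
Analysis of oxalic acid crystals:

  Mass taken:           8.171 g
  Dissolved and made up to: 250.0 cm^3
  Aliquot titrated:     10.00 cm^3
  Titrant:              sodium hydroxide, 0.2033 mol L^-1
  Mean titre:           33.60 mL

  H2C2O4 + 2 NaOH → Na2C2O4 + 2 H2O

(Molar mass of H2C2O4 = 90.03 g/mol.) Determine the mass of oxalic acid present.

n(NaOH) per titration = 0.03360 × 0.2033 = 6.831 × 10^-3 mol
From the 1:2 ratio, n(H2C2O4) in each aliquot = 1/2 × 6.831 × 10^-3 = 3.415 × 10^-3 mol
n(H2C2O4) in the whole flask = 3.415 × 10^-3 × 250.0/10.00 = 0.08539 mol
mass of H2C2O4 = 0.08539 × 90.03 = 7.687 g

7.687 g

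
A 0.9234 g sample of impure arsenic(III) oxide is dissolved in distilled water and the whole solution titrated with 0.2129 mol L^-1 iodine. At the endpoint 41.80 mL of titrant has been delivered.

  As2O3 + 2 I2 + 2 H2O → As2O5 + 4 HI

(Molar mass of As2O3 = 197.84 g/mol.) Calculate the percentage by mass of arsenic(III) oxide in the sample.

95.33 %

n(I2) = 0.04180 L × 0.2129 mol/L = 8.899 × 10^-3 mol
From the 1:2 ratio, n(As2O3) = 1/2 × 8.899 × 10^-3 = 4.450 × 10^-3 mol
mass of As2O3 = 4.450 × 10^-3 × 197.84 g/mol = 0.8803 g
% As2O3 = 0.8803 / 0.9234 × 100 = 95.33 %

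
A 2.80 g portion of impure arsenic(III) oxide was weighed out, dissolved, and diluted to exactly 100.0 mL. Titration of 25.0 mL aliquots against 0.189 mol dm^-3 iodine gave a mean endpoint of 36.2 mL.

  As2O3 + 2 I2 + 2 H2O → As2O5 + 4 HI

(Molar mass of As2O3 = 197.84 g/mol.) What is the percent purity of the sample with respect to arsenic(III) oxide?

96.7 %

n(I2) per titration = 0.0362 × 0.189 = 6.84 × 10^-3 mol
From the 1:2 ratio, n(As2O3) in each aliquot = 1/2 × 6.84 × 10^-3 = 3.42 × 10^-3 mol
n(As2O3) in the whole flask = 3.42 × 10^-3 × 100.0/25.0 = 0.0137 mol
mass of As2O3 = 0.0137 × 197.84 = 2.71 g
% As2O3 = 2.71 / 2.80 × 100 = 96.7 %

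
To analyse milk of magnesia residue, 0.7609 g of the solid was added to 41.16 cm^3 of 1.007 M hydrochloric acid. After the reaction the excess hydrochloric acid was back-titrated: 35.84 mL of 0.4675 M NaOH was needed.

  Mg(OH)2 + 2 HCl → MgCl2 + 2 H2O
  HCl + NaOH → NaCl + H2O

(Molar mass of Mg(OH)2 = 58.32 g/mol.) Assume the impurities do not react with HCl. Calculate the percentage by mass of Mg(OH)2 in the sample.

94.63 %

n(HCl) added = 0.04116 × 1.007 = 0.04145 mol
n(NaOH) used in back-titration = 0.03584 × 0.4675 = 0.01676 mol
n(HCl) left over = 0.01676 mol (1:1 ratio)
n(HCl) consumed by analyte = 0.04145 − 0.01676 = 0.02469 mol
From the 1:2 ratio, n(Mg(OH)2) = 1/2 × 0.02469 = 0.01235 mol
mass of Mg(OH)2 = 0.01235 × 58.32 = 0.7200 g
% Mg(OH)2 = 0.7200 / 0.7609 × 100 = 94.63 %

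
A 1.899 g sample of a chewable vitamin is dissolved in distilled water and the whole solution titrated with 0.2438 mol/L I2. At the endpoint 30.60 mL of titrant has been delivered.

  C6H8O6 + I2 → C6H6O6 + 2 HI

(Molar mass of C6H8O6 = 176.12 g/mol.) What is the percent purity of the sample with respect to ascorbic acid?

69.19 %

n(I2) = 0.03060 L × 0.2438 mol/L = 7.460 × 10^-3 mol
n(C6H8O6) = 7.460 × 10^-3 mol (1:1 ratio)
mass of C6H8O6 = 7.460 × 10^-3 × 176.12 g/mol = 1.314 g
% C6H8O6 = 1.314 / 1.899 × 100 = 69.19 %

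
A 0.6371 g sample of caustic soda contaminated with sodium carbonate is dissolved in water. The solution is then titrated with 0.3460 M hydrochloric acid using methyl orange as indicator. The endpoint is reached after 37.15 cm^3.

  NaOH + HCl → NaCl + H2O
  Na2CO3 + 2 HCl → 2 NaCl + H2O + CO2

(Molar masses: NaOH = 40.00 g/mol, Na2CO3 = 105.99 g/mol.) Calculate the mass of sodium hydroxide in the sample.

0.1357 g

n(HCl) = 0.03715 × 0.3460 = 0.01285 mol
Let x = n(NaOH), y = n(Na2CO3).
Titrant: 1x + 2y = 0.01285;  mass: 40.00x + 105.99y = 0.6371
Solving, x = 3.393 × 10^-3 mol, y = 4.730 × 10^-3 mol
mass of NaOH = 3.393 × 10^-3 × 40.00 = 0.1357 g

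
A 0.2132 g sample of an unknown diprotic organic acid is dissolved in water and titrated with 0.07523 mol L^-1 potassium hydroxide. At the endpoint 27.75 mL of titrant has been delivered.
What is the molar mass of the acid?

204.3 g/mol

n(KOH) = 0.02775 L × 0.07523 mol/L = 2.088 × 10^-3 mol
From the 1:2 ratio, n(H2A) = 1/2 × 2.088 × 10^-3 = 1.044 × 10^-3 mol
M = m / n = 0.2132 g / 1.044 × 10^-3 mol = 204.3 g/mol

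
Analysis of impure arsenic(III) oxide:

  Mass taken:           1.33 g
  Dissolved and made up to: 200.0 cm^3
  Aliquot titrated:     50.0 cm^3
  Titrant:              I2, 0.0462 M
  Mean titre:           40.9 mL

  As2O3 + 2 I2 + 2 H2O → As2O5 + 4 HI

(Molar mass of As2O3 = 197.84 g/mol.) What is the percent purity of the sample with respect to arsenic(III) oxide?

n(I2) per titration = 0.0409 × 0.0462 = 1.89 × 10^-3 mol
From the 1:2 ratio, n(As2O3) in each aliquot = 1/2 × 1.89 × 10^-3 = 9.45 × 10^-4 mol
n(As2O3) in the whole flask = 9.45 × 10^-4 × 200.0/50.0 = 3.78 × 10^-3 mol
mass of As2O3 = 3.78 × 10^-3 × 197.84 = 0.748 g
% As2O3 = 0.748 / 1.33 × 100 = 56.2 %

56.2 %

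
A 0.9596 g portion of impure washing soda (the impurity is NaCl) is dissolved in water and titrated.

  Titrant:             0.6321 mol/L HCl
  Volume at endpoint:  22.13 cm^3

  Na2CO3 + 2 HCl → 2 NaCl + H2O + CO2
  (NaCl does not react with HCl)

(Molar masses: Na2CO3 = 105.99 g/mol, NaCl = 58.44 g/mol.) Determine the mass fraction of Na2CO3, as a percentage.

n(HCl) = 0.02213 × 0.6321 = 0.01399 mol
Let x = n(Na2CO3), y = n(NaCl).
Titrant: 2x = 0.01399;  mass: 105.99x + 58.44y = 0.9596
Solving, x = 6.994 × 10^-3 mol, y = 3.735 × 10^-3 mol
mass of Na2CO3 = 6.994 × 10^-3 × 105.99 = 0.7413 g
% Na2CO3 = 0.7413 / 0.9596 × 100 = 77.25 %

77.25 %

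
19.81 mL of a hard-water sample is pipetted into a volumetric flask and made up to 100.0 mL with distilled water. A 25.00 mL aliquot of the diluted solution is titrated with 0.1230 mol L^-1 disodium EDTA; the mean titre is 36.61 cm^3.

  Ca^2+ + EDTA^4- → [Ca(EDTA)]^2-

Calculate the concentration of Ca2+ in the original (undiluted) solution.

n(EDTA) = 0.03661 × 0.1230 = 4.503 × 10^-3 mol
n(Ca2+) in the aliquot = 4.503 × 10^-3 mol (1:1 ratio)
[Ca2+]_dilute = 4.503 × 10^-3 / 0.02500 = 0.1801 mol/L
Dilution factor = 100.0 / 19.81 = 5.048
[Ca2+]_stock = 0.1801 × 5.048 = 0.9092 mol/L

0.9092 mol/L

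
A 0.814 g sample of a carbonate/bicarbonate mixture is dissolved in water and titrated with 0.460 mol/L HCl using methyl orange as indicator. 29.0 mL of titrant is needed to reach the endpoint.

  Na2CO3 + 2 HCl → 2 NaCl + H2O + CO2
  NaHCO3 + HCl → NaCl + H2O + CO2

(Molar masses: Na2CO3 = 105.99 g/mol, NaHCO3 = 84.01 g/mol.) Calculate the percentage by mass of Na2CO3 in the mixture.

64.4 %

n(HCl) = 0.0290 × 0.460 = 0.0133 mol
Let x = n(Na2CO3), y = n(NaHCO3).
Titrant: 2x + 1y = 0.0133;  mass: 105.99x + 84.01y = 0.814
Solving, x = 4.94 × 10^-3 mol, y = 3.45 × 10^-3 mol
mass of Na2CO3 = 4.94 × 10^-3 × 105.99 = 0.524 g
% Na2CO3 = 0.524 / 0.814 × 100 = 64.4 %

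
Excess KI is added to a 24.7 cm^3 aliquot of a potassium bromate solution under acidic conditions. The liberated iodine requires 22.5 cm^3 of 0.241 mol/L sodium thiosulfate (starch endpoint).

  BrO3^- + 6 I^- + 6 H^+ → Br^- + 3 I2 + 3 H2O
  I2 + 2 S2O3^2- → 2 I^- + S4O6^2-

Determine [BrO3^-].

n(S2O3^2-) = 0.0225 × 0.241 = 5.42 × 10^-3 mol
n(I2) = n(S2O3^2-)/2 = 2.71 × 10^-3 mol
From the 1:3 ratio, n(BrO3^-) in the aliquot = 1/3 × 2.71 × 10^-3 = 9.04 × 10^-4 mol
[BrO3^-] = 9.04 × 10^-4 / 0.0247 = 0.0366 mol/L

0.0366 mol/L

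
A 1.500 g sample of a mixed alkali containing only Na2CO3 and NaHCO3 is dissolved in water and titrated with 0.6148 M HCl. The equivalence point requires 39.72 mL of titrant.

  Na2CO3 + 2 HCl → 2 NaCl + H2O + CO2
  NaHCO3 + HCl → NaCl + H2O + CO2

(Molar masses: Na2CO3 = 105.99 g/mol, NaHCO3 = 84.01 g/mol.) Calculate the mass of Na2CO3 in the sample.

n(HCl) = 0.03972 × 0.6148 = 0.02442 mol
Let x = n(Na2CO3), y = n(NaHCO3).
Titrant: 2x + 1y = 0.02442;  mass: 105.99x + 84.01y = 1.500
Solving, x = 8.891 × 10^-3 mol, y = 6.638 × 10^-3 mol
mass of Na2CO3 = 8.891 × 10^-3 × 105.99 = 0.9424 g

0.9424 g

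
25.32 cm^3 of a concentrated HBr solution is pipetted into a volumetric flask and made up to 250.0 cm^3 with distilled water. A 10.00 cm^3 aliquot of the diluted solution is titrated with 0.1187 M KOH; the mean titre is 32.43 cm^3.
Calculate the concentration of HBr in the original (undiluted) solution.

HBr + KOH → KBr + H2O
n(KOH) = 0.03243 × 0.1187 = 3.849 × 10^-3 mol
n(HBr) in the aliquot = 3.849 × 10^-3 mol (1:1 ratio)
[HBr]_dilute = 3.849 × 10^-3 / 0.01000 = 0.3849 mol/L
Dilution factor = 250.0 / 25.32 = 9.874
[HBr]_stock = 0.3849 × 9.874 = 3.801 mol/L

3.801 M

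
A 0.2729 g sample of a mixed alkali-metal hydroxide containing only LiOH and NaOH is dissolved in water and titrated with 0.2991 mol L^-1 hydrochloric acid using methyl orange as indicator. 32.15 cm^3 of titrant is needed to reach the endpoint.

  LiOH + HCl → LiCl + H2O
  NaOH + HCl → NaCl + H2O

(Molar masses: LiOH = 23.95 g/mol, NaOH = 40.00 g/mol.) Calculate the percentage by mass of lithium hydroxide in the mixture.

61.10 %

n(HCl) = 0.03215 × 0.2991 = 9.616 × 10^-3 mol
Let x = n(LiOH), y = n(NaOH).
Titrant: 1x + 1y = 9.616 × 10^-3;  mass: 23.95x + 40.00y = 0.2729
Solving, x = 6.962 × 10^-3 mol, y = 2.654 × 10^-3 mol
mass of LiOH = 6.962 × 10^-3 × 23.95 = 0.1667 g
% LiOH = 0.1667 / 0.2729 × 100 = 61.10 %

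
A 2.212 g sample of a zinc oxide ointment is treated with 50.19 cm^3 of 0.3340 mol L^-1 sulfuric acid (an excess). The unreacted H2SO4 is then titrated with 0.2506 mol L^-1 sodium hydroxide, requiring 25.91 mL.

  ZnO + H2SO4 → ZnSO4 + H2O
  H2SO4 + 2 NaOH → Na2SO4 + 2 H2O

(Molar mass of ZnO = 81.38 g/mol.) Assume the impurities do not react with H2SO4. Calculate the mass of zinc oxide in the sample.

n(H2SO4) added = 0.05019 × 0.3340 = 0.01676 mol
n(NaOH) used in back-titration = 0.02591 × 0.2506 = 6.493 × 10^-3 mol
From the 1:2 ratio, n(H2SO4) left over = 1/2 × 6.493 × 10^-3 = 3.247 × 10^-3 mol
n(H2SO4) consumed by analyte = 0.01676 − 3.247 × 10^-3 = 0.01352 mol
n(ZnO) = 0.01352 mol (1:1 ratio)
mass of ZnO = 0.01352 × 81.38 = 1.100 g

1.100 g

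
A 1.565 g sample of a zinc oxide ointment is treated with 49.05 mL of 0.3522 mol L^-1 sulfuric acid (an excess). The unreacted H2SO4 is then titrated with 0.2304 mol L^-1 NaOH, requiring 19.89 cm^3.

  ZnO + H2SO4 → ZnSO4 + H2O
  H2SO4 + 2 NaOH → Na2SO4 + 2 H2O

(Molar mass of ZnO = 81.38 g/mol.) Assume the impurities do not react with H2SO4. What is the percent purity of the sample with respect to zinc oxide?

77.92 %

n(H2SO4) added = 0.04905 × 0.3522 = 0.01728 mol
n(NaOH) used in back-titration = 0.01989 × 0.2304 = 4.583 × 10^-3 mol
From the 1:2 ratio, n(H2SO4) left over = 1/2 × 4.583 × 10^-3 = 2.291 × 10^-3 mol
n(H2SO4) consumed by analyte = 0.01728 − 2.291 × 10^-3 = 0.01498 mol
n(ZnO) = 0.01498 mol (1:1 ratio)
mass of ZnO = 0.01498 × 81.38 = 1.219 g
% ZnO = 1.219 / 1.565 × 100 = 77.92 %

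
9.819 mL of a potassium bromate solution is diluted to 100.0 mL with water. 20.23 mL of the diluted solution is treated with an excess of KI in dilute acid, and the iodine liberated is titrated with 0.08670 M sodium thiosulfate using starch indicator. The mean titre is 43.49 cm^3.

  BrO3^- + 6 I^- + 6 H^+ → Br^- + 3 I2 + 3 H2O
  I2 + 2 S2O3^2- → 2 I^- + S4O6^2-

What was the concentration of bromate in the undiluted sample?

0.3164 M

n(S2O3^2-) = 0.04349 × 0.08670 = 3.771 × 10^-3 mol
n(I2) = n(S2O3^2-)/2 = 1.885 × 10^-3 mol
From the 1:3 ratio, n(BrO3^-) in the aliquot = 1/3 × 1.885 × 10^-3 = 6.284 × 10^-4 mol
[BrO3^-]_dilute = 6.284 × 10^-4 / 0.02023 = 0.03106 mol/L
[BrO3^-]_original = 0.03106 × 100.0/9.819 = 0.3164 mol/L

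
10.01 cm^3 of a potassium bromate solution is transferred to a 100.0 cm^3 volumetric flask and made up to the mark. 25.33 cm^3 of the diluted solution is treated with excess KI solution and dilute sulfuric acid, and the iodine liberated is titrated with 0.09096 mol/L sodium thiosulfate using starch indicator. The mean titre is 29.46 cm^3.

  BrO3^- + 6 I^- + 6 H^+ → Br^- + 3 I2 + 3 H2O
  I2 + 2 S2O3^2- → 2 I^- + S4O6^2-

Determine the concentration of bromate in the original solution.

n(S2O3^2-) = 0.02946 × 0.09096 = 2.680 × 10^-3 mol
n(I2) = n(S2O3^2-)/2 = 1.340 × 10^-3 mol
From the 1:3 ratio, n(BrO3^-) in the aliquot = 1/3 × 1.340 × 10^-3 = 4.466 × 10^-4 mol
[BrO3^-]_dilute = 4.466 × 10^-4 / 0.02533 = 0.01763 mol/L
[BrO3^-]_original = 0.01763 × 100.0/10.01 = 0.1761 mol/L

0.1761 mol/L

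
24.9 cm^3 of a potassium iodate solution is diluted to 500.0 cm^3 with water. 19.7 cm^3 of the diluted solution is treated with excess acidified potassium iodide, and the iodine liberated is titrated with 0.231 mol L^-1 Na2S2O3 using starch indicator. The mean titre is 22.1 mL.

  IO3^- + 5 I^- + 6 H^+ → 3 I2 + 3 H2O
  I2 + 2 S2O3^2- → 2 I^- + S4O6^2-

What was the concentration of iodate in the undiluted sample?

n(S2O3^2-) = 0.0221 × 0.231 = 5.11 × 10^-3 mol
n(I2) = n(S2O3^2-)/2 = 2.55 × 10^-3 mol
From the 1:3 ratio, n(IO3^-) in the aliquot = 1/3 × 2.55 × 10^-3 = 8.51 × 10^-4 mol
[IO3^-]_dilute = 8.51 × 10^-4 / 0.0197 = 0.0432 mol/L
[IO3^-]_original = 0.0432 × 500.0/24.9 = 0.867 mol/L

0.867 mol/L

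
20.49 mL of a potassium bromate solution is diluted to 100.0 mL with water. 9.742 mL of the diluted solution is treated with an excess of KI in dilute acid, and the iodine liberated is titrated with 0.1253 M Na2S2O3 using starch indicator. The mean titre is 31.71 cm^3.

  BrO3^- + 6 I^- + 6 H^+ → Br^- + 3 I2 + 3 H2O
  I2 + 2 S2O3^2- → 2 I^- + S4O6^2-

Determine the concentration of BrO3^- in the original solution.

0.3317 M

n(S2O3^2-) = 0.03171 × 0.1253 = 3.973 × 10^-3 mol
n(I2) = n(S2O3^2-)/2 = 1.987 × 10^-3 mol
From the 1:3 ratio, n(BrO3^-) in the aliquot = 1/3 × 1.987 × 10^-3 = 6.622 × 10^-4 mol
[BrO3^-]_dilute = 6.622 × 10^-4 / 0.009742 = 0.06797 mol/L
[BrO3^-]_original = 0.06797 × 100.0/20.49 = 0.3317 mol/L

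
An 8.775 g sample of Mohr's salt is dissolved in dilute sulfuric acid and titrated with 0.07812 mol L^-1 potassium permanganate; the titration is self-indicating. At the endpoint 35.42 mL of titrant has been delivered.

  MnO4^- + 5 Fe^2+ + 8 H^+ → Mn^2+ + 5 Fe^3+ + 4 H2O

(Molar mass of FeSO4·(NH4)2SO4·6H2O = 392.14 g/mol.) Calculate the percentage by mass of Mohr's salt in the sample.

61.83 %

n(KMnO4) = 0.03542 L × 0.07812 mol/L = 2.767 × 10^-3 mol
From the 5:1 ratio, n(FeSO4·(NH4)2SO4·6H2O) = 5/1 × 2.767 × 10^-3 = 0.01384 mol
mass of FeSO4·(NH4)2SO4·6H2O = 0.01384 × 392.14 g/mol = 5.425 g
% FeSO4·(NH4)2SO4·6H2O = 5.425 / 8.775 × 100 = 61.83 %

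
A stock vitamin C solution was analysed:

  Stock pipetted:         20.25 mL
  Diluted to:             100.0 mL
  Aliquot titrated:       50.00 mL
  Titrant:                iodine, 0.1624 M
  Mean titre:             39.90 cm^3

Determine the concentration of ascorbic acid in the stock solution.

0.6400 M

C6H8O6 + I2 → C6H6O6 + 2 HI
n(I2) = 0.03990 × 0.1624 = 6.480 × 10^-3 mol
n(C6H8O6) in the aliquot = 6.480 × 10^-3 mol (1:1 ratio)
[C6H8O6]_dilute = 6.480 × 10^-3 / 0.05000 = 0.1296 mol/L
Dilution factor = 100.0 / 20.25 = 4.938
[C6H8O6]_stock = 0.1296 × 4.938 = 0.6400 mol/L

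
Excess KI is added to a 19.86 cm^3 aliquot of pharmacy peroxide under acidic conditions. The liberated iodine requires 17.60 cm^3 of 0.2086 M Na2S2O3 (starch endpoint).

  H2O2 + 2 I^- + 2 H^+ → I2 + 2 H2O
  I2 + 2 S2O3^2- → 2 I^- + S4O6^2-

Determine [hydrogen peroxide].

n(S2O3^2-) = 0.01760 × 0.2086 = 3.671 × 10^-3 mol
n(I2) = n(S2O3^2-)/2 = 1.836 × 10^-3 mol
n(H2O2) in the aliquot = 1.836 × 10^-3 mol (1:1 ratio)
[H2O2] = 1.836 × 10^-3 / 0.01986 = 0.09243 mol/L

0.09243 M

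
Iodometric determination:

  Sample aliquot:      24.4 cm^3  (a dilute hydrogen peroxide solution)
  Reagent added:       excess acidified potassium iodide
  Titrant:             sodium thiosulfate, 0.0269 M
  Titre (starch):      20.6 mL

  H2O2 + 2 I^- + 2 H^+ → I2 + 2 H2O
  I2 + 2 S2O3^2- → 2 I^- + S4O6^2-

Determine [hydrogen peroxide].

n(S2O3^2-) = 0.0206 × 0.0269 = 5.54 × 10^-4 mol
n(I2) = n(S2O3^2-)/2 = 2.77 × 10^-4 mol
n(H2O2) in the aliquot = 2.77 × 10^-4 mol (1:1 ratio)
[H2O2] = 2.77 × 10^-4 / 0.0244 = 0.0114 mol/L

0.0114 M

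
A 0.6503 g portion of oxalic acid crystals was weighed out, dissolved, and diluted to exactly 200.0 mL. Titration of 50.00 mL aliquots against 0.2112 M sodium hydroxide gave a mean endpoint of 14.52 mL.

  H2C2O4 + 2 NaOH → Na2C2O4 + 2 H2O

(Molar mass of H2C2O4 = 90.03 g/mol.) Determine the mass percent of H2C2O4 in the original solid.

n(NaOH) per titration = 0.01452 × 0.2112 = 3.067 × 10^-3 mol
From the 1:2 ratio, n(H2C2O4) in each aliquot = 1/2 × 3.067 × 10^-3 = 1.533 × 10^-3 mol
n(H2C2O4) in the whole flask = 1.533 × 10^-3 × 200.0/50.00 = 6.133 × 10^-3 mol
mass of H2C2O4 = 6.133 × 10^-3 × 90.03 = 0.5522 g
% H2C2O4 = 0.5522 / 0.6503 × 100 = 84.91 %

84.91 %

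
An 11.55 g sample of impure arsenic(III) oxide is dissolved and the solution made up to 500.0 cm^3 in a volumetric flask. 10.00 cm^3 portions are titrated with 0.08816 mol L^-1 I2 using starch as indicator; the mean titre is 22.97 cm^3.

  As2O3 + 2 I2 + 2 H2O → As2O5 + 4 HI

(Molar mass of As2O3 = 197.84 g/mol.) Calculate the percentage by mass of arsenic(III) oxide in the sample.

n(I2) per titration = 0.02297 × 0.08816 = 2.025 × 10^-3 mol
From the 1:2 ratio, n(As2O3) in each aliquot = 1/2 × 2.025 × 10^-3 = 1.013 × 10^-3 mol
n(As2O3) in the whole flask = 1.013 × 10^-3 × 500.0/10.00 = 0.05063 mol
mass of As2O3 = 0.05063 × 197.84 = 10.02 g
% As2O3 = 10.02 / 11.55 × 100 = 86.72 %

86.72 %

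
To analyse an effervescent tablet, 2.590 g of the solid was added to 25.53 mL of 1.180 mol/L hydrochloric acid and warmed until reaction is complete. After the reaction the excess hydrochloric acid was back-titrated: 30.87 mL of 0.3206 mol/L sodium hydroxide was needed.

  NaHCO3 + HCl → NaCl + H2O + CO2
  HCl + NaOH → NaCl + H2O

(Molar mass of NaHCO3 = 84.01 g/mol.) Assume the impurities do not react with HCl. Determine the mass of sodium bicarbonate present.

1.699 g

n(HCl) added = 0.02553 × 1.180 = 0.03013 mol
n(NaOH) used in back-titration = 0.03087 × 0.3206 = 9.897 × 10^-3 mol
n(HCl) left over = 9.897 × 10^-3 mol (1:1 ratio)
n(HCl) consumed by analyte = 0.03013 − 9.897 × 10^-3 = 0.02023 mol
n(NaHCO3) = 0.02023 mol (1:1 ratio)
mass of NaHCO3 = 0.02023 × 84.01 = 1.699 g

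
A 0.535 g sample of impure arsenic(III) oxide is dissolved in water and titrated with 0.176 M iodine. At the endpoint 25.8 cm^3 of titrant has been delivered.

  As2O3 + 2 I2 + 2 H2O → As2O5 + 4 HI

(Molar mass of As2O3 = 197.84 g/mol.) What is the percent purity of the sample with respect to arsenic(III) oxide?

84.0 %

n(I2) = 0.0258 L × 0.176 mol/L = 4.54 × 10^-3 mol
From the 1:2 ratio, n(As2O3) = 1/2 × 4.54 × 10^-3 = 2.27 × 10^-3 mol
mass of As2O3 = 2.27 × 10^-3 × 197.84 g/mol = 0.449 g
% As2O3 = 0.449 / 0.535 × 100 = 84.0 %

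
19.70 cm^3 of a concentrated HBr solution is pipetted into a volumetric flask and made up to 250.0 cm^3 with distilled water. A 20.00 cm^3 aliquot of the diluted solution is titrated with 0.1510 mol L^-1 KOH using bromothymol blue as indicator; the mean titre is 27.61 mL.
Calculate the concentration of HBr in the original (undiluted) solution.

HBr + KOH → KBr + H2O
n(KOH) = 0.02761 × 0.1510 = 4.169 × 10^-3 mol
n(HBr) in the aliquot = 4.169 × 10^-3 mol (1:1 ratio)
[HBr]_dilute = 4.169 × 10^-3 / 0.02000 = 0.2085 mol/L
Dilution factor = 250.0 / 19.70 = 12.69
[HBr]_stock = 0.2085 × 12.69 = 2.645 mol/L

2.645 mol/L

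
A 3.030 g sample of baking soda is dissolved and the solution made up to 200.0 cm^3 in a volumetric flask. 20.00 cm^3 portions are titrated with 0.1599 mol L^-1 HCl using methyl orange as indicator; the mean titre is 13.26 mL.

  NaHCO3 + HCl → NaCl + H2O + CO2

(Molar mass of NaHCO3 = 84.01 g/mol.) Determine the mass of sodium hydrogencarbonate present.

1.781 g

n(HCl) per titration = 0.01326 × 0.1599 = 2.120 × 10^-3 mol
n(NaHCO3) in each aliquot = 2.120 × 10^-3 mol (1:1 ratio)
n(NaHCO3) in the whole flask = 2.120 × 10^-3 × 200.0/20.00 = 0.02120 mol
mass of NaHCO3 = 0.02120 × 84.01 = 1.781 g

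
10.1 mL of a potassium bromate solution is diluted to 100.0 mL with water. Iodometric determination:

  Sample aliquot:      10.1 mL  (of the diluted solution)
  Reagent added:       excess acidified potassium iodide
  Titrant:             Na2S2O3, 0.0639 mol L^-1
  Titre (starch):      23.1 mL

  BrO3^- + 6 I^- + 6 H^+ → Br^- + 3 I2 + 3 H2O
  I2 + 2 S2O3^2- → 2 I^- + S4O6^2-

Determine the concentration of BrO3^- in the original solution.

n(S2O3^2-) = 0.0231 × 0.0639 = 1.48 × 10^-3 mol
n(I2) = n(S2O3^2-)/2 = 7.38 × 10^-4 mol
From the 1:3 ratio, n(BrO3^-) in the aliquot = 1/3 × 7.38 × 10^-4 = 2.46 × 10^-4 mol
[BrO3^-]_dilute = 2.46 × 10^-4 / 0.0101 = 0.0244 mol/L
[BrO3^-]_original = 0.0244 × 100.0/10.1 = 0.241 mol/L

0.241 mol/L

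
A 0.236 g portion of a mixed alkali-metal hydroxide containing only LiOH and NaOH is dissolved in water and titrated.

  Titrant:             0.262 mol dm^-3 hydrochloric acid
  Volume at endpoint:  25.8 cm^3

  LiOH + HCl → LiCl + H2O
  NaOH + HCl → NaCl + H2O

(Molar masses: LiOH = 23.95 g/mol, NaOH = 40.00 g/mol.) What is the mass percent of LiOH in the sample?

n(HCl) = 0.0258 × 0.262 = 6.76 × 10^-3 mol
Let x = n(LiOH), y = n(NaOH).
Titrant: 1x + 1y = 6.76 × 10^-3;  mass: 23.95x + 40.00y = 0.236
Solving, x = 2.14 × 10^-3 mol, y = 4.62 × 10^-3 mol
mass of LiOH = 2.14 × 10^-3 × 23.95 = 0.0513 g
% LiOH = 0.0513 / 0.236 × 100 = 21.7 %

21.7 %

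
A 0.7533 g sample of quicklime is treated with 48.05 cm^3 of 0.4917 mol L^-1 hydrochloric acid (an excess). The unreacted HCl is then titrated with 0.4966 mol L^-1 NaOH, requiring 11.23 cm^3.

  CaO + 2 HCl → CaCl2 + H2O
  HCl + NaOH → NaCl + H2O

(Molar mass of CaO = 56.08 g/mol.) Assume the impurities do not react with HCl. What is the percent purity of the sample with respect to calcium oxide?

n(HCl) added = 0.04805 × 0.4917 = 0.02363 mol
n(NaOH) used in back-titration = 0.01123 × 0.4966 = 5.577 × 10^-3 mol
n(HCl) left over = 5.577 × 10^-3 mol (1:1 ratio)
n(HCl) consumed by analyte = 0.02363 − 5.577 × 10^-3 = 0.01805 mol
From the 1:2 ratio, n(CaO) = 1/2 × 0.01805 = 9.025 × 10^-3 mol
mass of CaO = 9.025 × 10^-3 × 56.08 = 0.5061 g
% CaO = 0.5061 / 0.7533 × 100 = 67.18 %

67.18 %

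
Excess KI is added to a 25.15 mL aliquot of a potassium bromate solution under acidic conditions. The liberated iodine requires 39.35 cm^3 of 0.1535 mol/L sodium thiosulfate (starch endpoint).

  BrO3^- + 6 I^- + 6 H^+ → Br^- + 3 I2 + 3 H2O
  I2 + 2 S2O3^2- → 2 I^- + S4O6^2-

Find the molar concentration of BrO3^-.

0.04003 mol/L

n(S2O3^2-) = 0.03935 × 0.1535 = 6.040 × 10^-3 mol
n(I2) = n(S2O3^2-)/2 = 3.020 × 10^-3 mol
From the 1:3 ratio, n(BrO3^-) in the aliquot = 1/3 × 3.020 × 10^-3 = 1.007 × 10^-3 mol
[BrO3^-] = 1.007 × 10^-3 / 0.02515 = 0.04003 mol/L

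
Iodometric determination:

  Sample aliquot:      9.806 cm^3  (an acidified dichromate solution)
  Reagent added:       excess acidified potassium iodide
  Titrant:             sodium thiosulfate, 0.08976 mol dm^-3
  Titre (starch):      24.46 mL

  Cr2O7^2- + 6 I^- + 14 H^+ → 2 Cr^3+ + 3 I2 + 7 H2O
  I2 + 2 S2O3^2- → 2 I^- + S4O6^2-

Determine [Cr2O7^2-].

n(S2O3^2-) = 0.02446 × 0.08976 = 2.196 × 10^-3 mol
n(I2) = n(S2O3^2-)/2 = 1.098 × 10^-3 mol
From the 1:3 ratio, n(Cr2O7^2-) in the aliquot = 1/3 × 1.098 × 10^-3 = 3.659 × 10^-4 mol
[Cr2O7^2-] = 3.659 × 10^-4 / 0.009806 = 0.03732 mol/L

0.03732 mol/L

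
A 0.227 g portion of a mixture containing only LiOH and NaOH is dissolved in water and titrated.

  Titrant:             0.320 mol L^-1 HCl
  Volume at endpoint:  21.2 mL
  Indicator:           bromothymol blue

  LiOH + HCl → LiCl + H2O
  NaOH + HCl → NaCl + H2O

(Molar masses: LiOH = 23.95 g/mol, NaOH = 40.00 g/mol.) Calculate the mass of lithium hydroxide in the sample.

0.0662 g

n(HCl) = 0.0212 × 0.320 = 6.78 × 10^-3 mol
Let x = n(LiOH), y = n(NaOH).
Titrant: 1x + 1y = 6.78 × 10^-3;  mass: 23.95x + 40.00y = 0.227
Solving, x = 2.76 × 10^-3 mol, y = 4.02 × 10^-3 mol
mass of LiOH = 2.76 × 10^-3 × 23.95 = 0.0662 g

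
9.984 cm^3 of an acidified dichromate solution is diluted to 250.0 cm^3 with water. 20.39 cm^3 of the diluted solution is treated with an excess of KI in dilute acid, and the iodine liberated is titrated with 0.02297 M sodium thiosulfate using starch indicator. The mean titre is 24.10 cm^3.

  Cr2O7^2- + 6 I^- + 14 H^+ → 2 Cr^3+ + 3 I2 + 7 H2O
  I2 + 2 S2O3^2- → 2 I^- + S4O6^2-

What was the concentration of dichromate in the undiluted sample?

n(S2O3^2-) = 0.02410 × 0.02297 = 5.536 × 10^-4 mol
n(I2) = n(S2O3^2-)/2 = 2.768 × 10^-4 mol
From the 1:3 ratio, n(Cr2O7^2-) in the aliquot = 1/3 × 2.768 × 10^-4 = 9.226 × 10^-5 mol
[Cr2O7^2-]_dilute = 9.226 × 10^-5 / 0.02039 = 0.004525 mol/L
[Cr2O7^2-]_original = 0.004525 × 250.0/9.984 = 0.1133 mol/L

0.1133 M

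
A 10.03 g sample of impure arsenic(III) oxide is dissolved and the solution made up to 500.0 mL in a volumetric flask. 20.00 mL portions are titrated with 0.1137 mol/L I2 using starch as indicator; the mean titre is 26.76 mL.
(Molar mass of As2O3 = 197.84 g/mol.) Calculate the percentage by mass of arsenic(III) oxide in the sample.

75.02 %

As2O3 + 2 I2 + 2 H2O → As2O5 + 4 HI
n(I2) per titration = 0.02676 × 0.1137 = 3.043 × 10^-3 mol
From the 1:2 ratio, n(As2O3) in each aliquot = 1/2 × 3.043 × 10^-3 = 1.521 × 10^-3 mol
n(As2O3) in the whole flask = 1.521 × 10^-3 × 500.0/20.00 = 0.03803 mol
mass of As2O3 = 0.03803 × 197.84 = 7.524 g
% As2O3 = 7.524 / 10.03 × 100 = 75.02 %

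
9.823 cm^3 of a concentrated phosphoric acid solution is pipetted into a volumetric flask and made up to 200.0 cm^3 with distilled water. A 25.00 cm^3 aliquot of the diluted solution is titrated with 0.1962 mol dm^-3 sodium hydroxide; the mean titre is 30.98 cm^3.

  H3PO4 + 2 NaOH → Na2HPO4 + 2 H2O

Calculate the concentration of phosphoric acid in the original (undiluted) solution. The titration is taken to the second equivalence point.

n(NaOH) = 0.03098 × 0.1962 = 6.078 × 10^-3 mol
From the 1:2 ratio, n(H3PO4) in the aliquot = 1/2 × 6.078 × 10^-3 = 3.039 × 10^-3 mol
[H3PO4]_dilute = 3.039 × 10^-3 / 0.02500 = 0.1216 mol/L
Dilution factor = 200.0 / 9.823 = 20.36
[H3PO4]_stock = 0.1216 × 20.36 = 2.475 mol/L

2.475 mol/L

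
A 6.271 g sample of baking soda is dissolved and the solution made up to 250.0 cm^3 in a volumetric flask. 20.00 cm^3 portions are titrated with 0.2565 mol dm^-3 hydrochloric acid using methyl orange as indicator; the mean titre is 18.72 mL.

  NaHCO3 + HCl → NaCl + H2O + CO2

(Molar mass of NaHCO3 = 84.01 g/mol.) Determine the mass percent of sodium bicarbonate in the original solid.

n(HCl) per titration = 0.01872 × 0.2565 = 4.802 × 10^-3 mol
n(NaHCO3) in each aliquot = 4.802 × 10^-3 mol (1:1 ratio)
n(NaHCO3) in the whole flask = 4.802 × 10^-3 × 250.0/20.00 = 0.06002 mol
mass of NaHCO3 = 0.06002 × 84.01 = 5.042 g
% NaHCO3 = 5.042 / 6.271 × 100 = 80.41 %

80.41 %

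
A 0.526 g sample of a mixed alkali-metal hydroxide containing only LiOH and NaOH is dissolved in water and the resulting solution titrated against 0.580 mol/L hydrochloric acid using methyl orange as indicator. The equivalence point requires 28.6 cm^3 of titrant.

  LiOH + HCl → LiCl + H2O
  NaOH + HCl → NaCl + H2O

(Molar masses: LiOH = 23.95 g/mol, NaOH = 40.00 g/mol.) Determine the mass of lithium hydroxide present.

n(HCl) = 0.0286 × 0.580 = 0.0166 mol
Let x = n(LiOH), y = n(NaOH).
Titrant: 1x + 1y = 0.0166;  mass: 23.95x + 40.00y = 0.526
Solving, x = 8.57 × 10^-3 mol, y = 8.02 × 10^-3 mol
mass of LiOH = 8.57 × 10^-3 × 23.95 = 0.205 g

0.205 g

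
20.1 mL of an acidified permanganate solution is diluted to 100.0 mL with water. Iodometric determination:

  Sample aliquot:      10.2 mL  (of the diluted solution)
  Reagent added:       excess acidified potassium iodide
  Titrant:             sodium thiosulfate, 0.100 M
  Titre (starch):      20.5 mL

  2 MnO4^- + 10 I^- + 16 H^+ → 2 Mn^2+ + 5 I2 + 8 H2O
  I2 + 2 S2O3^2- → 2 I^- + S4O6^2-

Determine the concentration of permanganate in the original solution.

n(S2O3^2-) = 0.0205 × 0.100 = 2.05 × 10^-3 mol
n(I2) = n(S2O3^2-)/2 = 1.03 × 10^-3 mol
From the 2:5 ratio, n(MnO4^-) in the aliquot = 2/5 × 1.03 × 10^-3 = 4.10 × 10^-4 mol
[MnO4^-]_dilute = 4.10 × 10^-4 / 0.0102 = 0.0402 mol/L
[MnO4^-]_original = 0.0402 × 100.0/20.1 = 0.200 mol/L

0.200 M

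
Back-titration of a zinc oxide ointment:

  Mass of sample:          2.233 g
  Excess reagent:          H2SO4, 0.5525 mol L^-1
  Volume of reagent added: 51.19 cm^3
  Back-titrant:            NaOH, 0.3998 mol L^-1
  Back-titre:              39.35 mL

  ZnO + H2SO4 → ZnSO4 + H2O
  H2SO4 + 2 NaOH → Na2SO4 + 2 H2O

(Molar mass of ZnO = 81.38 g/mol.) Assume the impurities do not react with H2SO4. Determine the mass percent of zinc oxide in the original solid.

n(H2SO4) added = 0.05119 × 0.5525 = 0.02828 mol
n(NaOH) used in back-titration = 0.03935 × 0.3998 = 0.01573 mol
From the 1:2 ratio, n(H2SO4) left over = 1/2 × 0.01573 = 7.866 × 10^-3 mol
n(H2SO4) consumed by analyte = 0.02828 − 7.866 × 10^-3 = 0.02042 mol
n(ZnO) = 0.02042 mol (1:1 ratio)
mass of ZnO = 0.02042 × 81.38 = 1.661 g
% ZnO = 1.661 / 2.233 × 100 = 74.41 %

74.41 %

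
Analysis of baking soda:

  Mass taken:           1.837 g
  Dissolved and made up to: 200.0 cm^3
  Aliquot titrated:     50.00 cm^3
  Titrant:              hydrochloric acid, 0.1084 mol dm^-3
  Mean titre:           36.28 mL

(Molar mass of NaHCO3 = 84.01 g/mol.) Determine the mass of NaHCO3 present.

1.322 g

NaHCO3 + HCl → NaCl + H2O + CO2
n(HCl) per titration = 0.03628 × 0.1084 = 3.933 × 10^-3 mol
n(NaHCO3) in each aliquot = 3.933 × 10^-3 mol (1:1 ratio)
n(NaHCO3) in the whole flask = 3.933 × 10^-3 × 200.0/50.00 = 0.01573 mol
mass of NaHCO3 = 0.01573 × 84.01 = 1.322 g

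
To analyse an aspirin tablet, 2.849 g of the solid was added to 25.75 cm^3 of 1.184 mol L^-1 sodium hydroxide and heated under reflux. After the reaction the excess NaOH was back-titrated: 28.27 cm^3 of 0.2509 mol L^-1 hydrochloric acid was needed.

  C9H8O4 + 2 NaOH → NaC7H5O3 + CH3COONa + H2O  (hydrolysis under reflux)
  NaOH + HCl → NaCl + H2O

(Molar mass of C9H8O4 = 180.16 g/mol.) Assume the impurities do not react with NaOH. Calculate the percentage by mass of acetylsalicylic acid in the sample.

n(NaOH) added = 0.02575 × 1.184 = 0.03049 mol
n(HCl) used in back-titration = 0.02827 × 0.2509 = 7.093 × 10^-3 mol
n(NaOH) left over = 7.093 × 10^-3 mol (1:1 ratio)
n(NaOH) consumed by analyte = 0.03049 − 7.093 × 10^-3 = 0.02340 mol
From the 1:2 ratio, n(C9H8O4) = 1/2 × 0.02340 = 0.01170 mol
mass of C9H8O4 = 0.01170 × 180.16 = 2.107 g
% C9H8O4 = 2.107 / 2.849 × 100 = 73.97 %

73.97 %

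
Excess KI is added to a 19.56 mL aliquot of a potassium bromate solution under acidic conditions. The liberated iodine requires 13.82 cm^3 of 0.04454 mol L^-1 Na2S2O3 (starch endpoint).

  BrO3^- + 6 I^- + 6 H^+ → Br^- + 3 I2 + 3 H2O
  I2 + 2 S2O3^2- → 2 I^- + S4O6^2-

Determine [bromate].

n(S2O3^2-) = 0.01382 × 0.04454 = 6.155 × 10^-4 mol
n(I2) = n(S2O3^2-)/2 = 3.078 × 10^-4 mol
From the 1:3 ratio, n(BrO3^-) in the aliquot = 1/3 × 3.078 × 10^-4 = 1.026 × 10^-4 mol
[BrO3^-] = 1.026 × 10^-4 / 0.01956 = 0.005245 mol/L

0.005245 mol/L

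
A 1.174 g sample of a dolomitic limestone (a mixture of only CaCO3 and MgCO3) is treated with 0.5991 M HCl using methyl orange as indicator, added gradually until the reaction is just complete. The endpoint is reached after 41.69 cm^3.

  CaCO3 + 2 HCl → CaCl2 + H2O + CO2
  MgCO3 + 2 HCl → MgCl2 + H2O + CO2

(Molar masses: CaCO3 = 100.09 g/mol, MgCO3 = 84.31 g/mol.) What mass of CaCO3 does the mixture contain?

n(HCl) = 0.04169 × 0.5991 = 0.02498 mol
Let x = n(CaCO3), y = n(MgCO3).
Titrant: 2x + 2y = 0.02498;  mass: 100.09x + 84.31y = 1.174
Solving, x = 7.675 × 10^-3 mol, y = 4.813 × 10^-3 mol
mass of CaCO3 = 7.675 × 10^-3 × 100.09 = 0.7682 g

0.7682 g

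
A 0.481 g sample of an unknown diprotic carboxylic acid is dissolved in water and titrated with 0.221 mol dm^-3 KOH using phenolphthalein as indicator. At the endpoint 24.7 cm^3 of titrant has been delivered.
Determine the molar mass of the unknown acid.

176 g/mol

n(KOH) = 0.0247 L × 0.221 mol/L = 5.46 × 10^-3 mol
From the 1:2 ratio, n(H2A) = 1/2 × 5.46 × 10^-3 = 2.73 × 10^-3 mol
M = m / n = 0.481 g / 2.73 × 10^-3 mol = 176 g/mol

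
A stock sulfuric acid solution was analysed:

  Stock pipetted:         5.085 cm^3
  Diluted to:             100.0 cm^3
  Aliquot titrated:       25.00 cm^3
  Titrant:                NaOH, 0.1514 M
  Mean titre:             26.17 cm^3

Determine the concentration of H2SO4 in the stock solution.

1.558 M

H2SO4 + 2 NaOH → Na2SO4 + 2 H2O
n(NaOH) = 0.02617 × 0.1514 = 3.962 × 10^-3 mol
From the 1:2 ratio, n(H2SO4) in the aliquot = 1/2 × 3.962 × 10^-3 = 1.981 × 10^-3 mol
[H2SO4]_dilute = 1.981 × 10^-3 / 0.02500 = 0.07924 mol/L
Dilution factor = 100.0 / 5.085 = 19.67
[H2SO4]_stock = 0.07924 × 19.67 = 1.558 mol/L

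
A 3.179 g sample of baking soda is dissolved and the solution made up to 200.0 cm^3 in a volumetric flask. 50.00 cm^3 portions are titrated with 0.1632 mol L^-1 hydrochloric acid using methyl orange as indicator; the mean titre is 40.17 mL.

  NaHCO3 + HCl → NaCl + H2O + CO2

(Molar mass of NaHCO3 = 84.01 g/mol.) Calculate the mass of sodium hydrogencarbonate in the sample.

n(HCl) per titration = 0.04017 × 0.1632 = 6.556 × 10^-3 mol
n(NaHCO3) in each aliquot = 6.556 × 10^-3 mol (1:1 ratio)
n(NaHCO3) in the whole flask = 6.556 × 10^-3 × 200.0/50.00 = 0.02622 mol
mass of NaHCO3 = 0.02622 × 84.01 = 2.203 g

2.203 g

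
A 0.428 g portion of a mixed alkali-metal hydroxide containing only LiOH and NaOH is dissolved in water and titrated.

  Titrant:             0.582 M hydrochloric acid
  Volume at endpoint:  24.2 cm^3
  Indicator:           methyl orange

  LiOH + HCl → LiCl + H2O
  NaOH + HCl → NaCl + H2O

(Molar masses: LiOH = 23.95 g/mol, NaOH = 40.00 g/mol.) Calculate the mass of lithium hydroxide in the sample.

n(HCl) = 0.0242 × 0.582 = 0.0141 mol
Let x = n(LiOH), y = n(NaOH).
Titrant: 1x + 1y = 0.0141;  mass: 23.95x + 40.00y = 0.428
Solving, x = 8.43 × 10^-3 mol, y = 5.65 × 10^-3 mol
mass of LiOH = 8.43 × 10^-3 × 23.95 = 0.202 g

0.202 g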